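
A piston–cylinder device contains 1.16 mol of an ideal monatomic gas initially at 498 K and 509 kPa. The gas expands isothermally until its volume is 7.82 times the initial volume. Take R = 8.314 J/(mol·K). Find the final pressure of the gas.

V₁ = nRT₁/P₁ = 1.16×8.314×498/509 = 9.44 L.
Isothermal: T stays 498 K; PV = const ⇒ V₂ = 73.8 L, P₂ = 65.1 kPa.

65.1 kPa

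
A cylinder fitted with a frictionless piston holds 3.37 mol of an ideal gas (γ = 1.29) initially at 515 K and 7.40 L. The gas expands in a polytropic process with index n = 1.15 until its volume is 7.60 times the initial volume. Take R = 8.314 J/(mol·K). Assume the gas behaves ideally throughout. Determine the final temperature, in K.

P₁ = nRT₁/V₁ = 3.37×8.314×515/7.40 = 1950 kPa.
Polytropic n=1.15: T₂ = T₁(V₁/V₂)^(n−1) = 515×(0.132)^0.15 = 380 K; P₂ = P₁(V₁/V₂)^n = 189 kPa.

380 K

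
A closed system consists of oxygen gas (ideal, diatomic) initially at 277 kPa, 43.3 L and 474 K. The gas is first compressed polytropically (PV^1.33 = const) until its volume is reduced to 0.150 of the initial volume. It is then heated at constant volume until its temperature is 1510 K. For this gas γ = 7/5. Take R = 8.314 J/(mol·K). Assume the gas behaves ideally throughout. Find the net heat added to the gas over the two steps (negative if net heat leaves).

33900 J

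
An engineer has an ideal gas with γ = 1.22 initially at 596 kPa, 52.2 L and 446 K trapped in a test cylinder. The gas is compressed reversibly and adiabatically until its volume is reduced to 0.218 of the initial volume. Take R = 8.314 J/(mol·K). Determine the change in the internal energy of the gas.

56300 J

n = P₁V₁/(RT₁) = 596×52.2/(8.314×446) = 8.39 mol.
Adiabatic: TV^(γ−1) = const ⇒ T₂ = 446×(4.59)^0.220 = 624 K; PV^γ = const ⇒ P₂ = 3820 kPa.
For an ideal gas ΔU = nCvΔT with Cv = R/(γ−1) = 37.8 J/(mol·K).
ΔU = 8.39×37.8×(624−446) = 56300 J.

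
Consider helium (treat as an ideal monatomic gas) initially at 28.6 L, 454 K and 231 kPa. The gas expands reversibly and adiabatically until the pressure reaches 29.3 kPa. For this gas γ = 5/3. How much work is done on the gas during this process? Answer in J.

n = P₁V₁/(RT₁) = 231×28.6/(8.314×454) = 1.75 mol.
Adiabatic: T₂/T₁ = (P₂/P₁)^((γ−1)/γ) ⇒ T₂ = 454×(0.127)^0.400 = 199 K; V₂ = 98.7 L.
ΔU = nCvΔT = 1.75×12.5×(199−454) = -5570 J.
Q = 0 for an adiabatic process, so W = −ΔU = 5570 J.
Work done on the gas = −W_by = -5570 J.

-5570 J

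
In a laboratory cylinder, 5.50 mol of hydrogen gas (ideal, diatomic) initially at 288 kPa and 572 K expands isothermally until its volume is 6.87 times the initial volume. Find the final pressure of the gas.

41.9 kPa

V₁ = nRT₁/P₁ = 5.50×8.314×572/288 = 90.8 L.
Isothermal: T stays 572 K; PV = const ⇒ V₂ = 624 L, P₂ = 41.9 kPa.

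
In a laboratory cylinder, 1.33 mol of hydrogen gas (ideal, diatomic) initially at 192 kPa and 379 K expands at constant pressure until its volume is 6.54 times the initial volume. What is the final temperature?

V₁ = nRT₁/P₁ = 1.33×8.314×379/192 = 21.8 L.
Isobaric: P stays 192 kPa; V/T = const ⇒ T₂ = 2480 K, V₂ = 143 L.

2480 K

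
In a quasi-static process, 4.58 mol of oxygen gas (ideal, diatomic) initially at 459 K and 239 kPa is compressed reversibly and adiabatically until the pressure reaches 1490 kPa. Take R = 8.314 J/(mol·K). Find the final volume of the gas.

V₁ = nRT₁/P₁ = 4.58×8.314×459/239 = 73.1 L.
Adiabatic: T₂/T₁ = (P₂/P₁)^((γ−1)/γ) ⇒ T₂ = 459×(6.23)^0.286 = 774 K; V₂ = 19.8 L.

19.8 L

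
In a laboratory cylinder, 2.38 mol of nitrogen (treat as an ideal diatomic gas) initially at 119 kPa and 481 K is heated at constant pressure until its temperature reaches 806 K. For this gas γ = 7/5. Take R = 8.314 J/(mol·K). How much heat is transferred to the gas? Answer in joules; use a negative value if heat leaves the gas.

V₁ = nRT₁/P₁ = 2.38×8.314×481/119 = 80.0 L.
Isobaric: P stays 119 kPa; V/T = const ⇒ T₂ = 806 K, V₂ = 134 L.
W = PΔV = 119×(134−80.0) kPa·L = 6430 J.
ΔU = nCvΔT = 2.38×20.8×(806−481) = 16100 J.
Q = ΔU + W = nCpΔT = 22500 J.

22500 J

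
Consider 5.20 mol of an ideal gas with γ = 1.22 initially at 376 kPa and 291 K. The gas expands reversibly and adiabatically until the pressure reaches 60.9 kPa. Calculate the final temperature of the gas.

V₁ = nRT₁/P₁ = 5.20×8.314×291/376 = 33.5 L.
Adiabatic: T₂/T₁ = (P₂/P₁)^((γ−1)/γ) ⇒ T₂ = 291×(0.162)^0.180 = 210 K; V₂ = 149 L.

210 K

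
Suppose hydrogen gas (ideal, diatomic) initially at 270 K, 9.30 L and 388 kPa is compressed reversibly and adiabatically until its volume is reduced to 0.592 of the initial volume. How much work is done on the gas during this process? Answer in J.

n = P₁V₁/(RT₁) = 388×9.30/(8.314×270) = 1.61 mol.
Adiabatic: TV^(γ−1) = const ⇒ T₂ = 270×(1.69)^0.400 = 333 K; PV^γ = const ⇒ P₂ = 808 kPa.
ΔU = nCvΔT = 1.61×20.8×(333−270) = 2100 J.
Q = 0 for an adiabatic process, so W = −ΔU = -2100 J.
Work done on the gas = −W_by = 2100 J.

2100 J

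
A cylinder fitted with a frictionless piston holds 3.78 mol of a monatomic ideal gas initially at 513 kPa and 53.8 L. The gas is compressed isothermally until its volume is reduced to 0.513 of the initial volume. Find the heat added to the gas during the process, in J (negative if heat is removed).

-18400 J

T₁ = P₁V₁/(nR) = 513×53.8/(3.78×8.314) = 878 K.
Isothermal: T stays 878 K; PV = const ⇒ V₂ = 27.6 L, P₂ = 1000 kPa.
ΔU = 0 (ideal gas, T constant).
W = nRT ln(V₂/V₁) = 3.78×8.314×878×ln(0.513) = -18400 J.
Q = ΔU + W = -18400 J.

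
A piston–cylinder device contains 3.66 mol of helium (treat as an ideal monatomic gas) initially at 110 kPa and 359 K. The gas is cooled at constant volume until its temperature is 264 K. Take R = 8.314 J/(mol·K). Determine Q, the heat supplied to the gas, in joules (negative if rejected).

-4340 J

V₁ = nRT₁/P₁ = 3.66×8.314×359/110 = 99.3 L.
Isochoric: V stays 99.3 L; P/T = const ⇒ T₂ = 264 K, P₂ = 80.9 kPa.
W = 0 (no volume change).
ΔU = nCvΔT = 3.66×12.5×(264−359) = -4340 J.
Q = ΔU = -4340 J.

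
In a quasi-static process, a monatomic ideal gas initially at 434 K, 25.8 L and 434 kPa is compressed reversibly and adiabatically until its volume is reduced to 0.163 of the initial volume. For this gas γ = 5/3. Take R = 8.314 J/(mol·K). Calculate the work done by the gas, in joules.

n = P₁V₁/(RT₁) = 434×25.8/(8.314×434) = 3.10 mol.
Adiabatic: TV^(γ−1) = const ⇒ T₂ = 434×(6.13)^0.667 = 1450 K; PV^γ = const ⇒ P₂ = 8920 kPa.
ΔU = nCvΔT = 3.10×12.5×(1450−434) = 39500 J.
Q = 0 for an adiabatic process, so W = −ΔU = -39500 J.

-39500 J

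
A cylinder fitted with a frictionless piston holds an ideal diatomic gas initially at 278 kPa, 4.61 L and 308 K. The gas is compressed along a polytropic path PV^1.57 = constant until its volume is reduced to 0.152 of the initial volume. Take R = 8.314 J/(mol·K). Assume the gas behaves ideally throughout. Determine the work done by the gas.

-4330 J

n = P₁V₁/(RT₁) = 278×4.61/(8.314×308) = 0.500 mol.
Polytropic n=1.57: T₂ = T₁(V₁/V₂)^(n−1) = 308×(6.58)^0.57 = 901 K; P₂ = P₁(V₁/V₂)^n = 5350 kPa.
W = (P₁V₁−P₂V₂)/(n−1) = (278×4.61−5350×0.701)/0.57 = -4330 J.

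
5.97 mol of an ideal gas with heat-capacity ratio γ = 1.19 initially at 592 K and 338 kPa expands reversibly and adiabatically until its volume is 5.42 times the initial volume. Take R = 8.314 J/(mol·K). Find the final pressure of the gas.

45.2 kPa

V₁ = nRT₁/P₁ = 5.97×8.314×592/338 = 86.9 L.
Adiabatic: TV^(γ−1) = const ⇒ T₂ = 592×(0.185)^0.190 = 429 K; PV^γ = const ⇒ P₂ = 45.2 kPa.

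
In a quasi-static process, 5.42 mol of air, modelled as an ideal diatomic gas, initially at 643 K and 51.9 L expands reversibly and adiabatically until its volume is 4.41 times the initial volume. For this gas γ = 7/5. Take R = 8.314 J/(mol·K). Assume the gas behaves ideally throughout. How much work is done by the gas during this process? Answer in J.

32400 J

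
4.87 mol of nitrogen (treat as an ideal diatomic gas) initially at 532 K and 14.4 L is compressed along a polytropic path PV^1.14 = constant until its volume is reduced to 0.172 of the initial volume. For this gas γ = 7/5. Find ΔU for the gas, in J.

15000 J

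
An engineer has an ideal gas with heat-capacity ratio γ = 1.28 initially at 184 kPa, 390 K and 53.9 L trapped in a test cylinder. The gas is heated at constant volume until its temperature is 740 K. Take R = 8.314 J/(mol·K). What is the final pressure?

349 kPa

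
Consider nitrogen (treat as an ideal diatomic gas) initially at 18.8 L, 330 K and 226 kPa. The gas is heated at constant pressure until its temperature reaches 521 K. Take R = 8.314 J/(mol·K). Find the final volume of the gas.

Isobaric: P stays 226 kPa; V/T = const ⇒ T₂ = 521 K, V₂ = 29.7 L.

29.7 L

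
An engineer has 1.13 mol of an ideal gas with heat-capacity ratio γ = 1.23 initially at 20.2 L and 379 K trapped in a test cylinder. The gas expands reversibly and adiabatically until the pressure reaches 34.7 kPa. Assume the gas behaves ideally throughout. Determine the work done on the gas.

-4060 J

P₁ = nRT₁/V₁ = 1.13×8.314×379/20.2 = 176 kPa.
Adiabatic: T₂/T₁ = (P₂/P₁)^((γ−1)/γ) ⇒ T₂ = 379×(0.197)^0.187 = 280 K; V₂ = 75.7 L.
ΔU = nCvΔT = 1.13×36.1×(280−379) = -4060 J.
Q = 0 for an adiabatic process, so W = −ΔU = 4060 J.
Work done on the gas = −W_by = -4060 J.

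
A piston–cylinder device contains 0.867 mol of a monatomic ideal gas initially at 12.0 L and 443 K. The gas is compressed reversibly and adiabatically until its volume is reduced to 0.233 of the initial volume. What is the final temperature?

P₁ = nRT₁/V₁ = 0.867×8.314×443/12.0 = 266 kPa.
Adiabatic: TV^(γ−1) = const ⇒ T₂ = 443×(4.29)^0.667 = 1170 K; PV^γ = const ⇒ P₂ = 3020 kPa.

1170 K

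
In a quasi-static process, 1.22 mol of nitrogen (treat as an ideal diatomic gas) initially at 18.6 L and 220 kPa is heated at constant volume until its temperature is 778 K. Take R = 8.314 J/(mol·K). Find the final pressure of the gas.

424 kPa

T₁ = P₁V₁/(nR) = 220×18.6/(1.22×8.314) = 403 K.
Isochoric: V stays 18.6 L; P/T = const ⇒ T₂ = 778 K, P₂ = 424 kPa.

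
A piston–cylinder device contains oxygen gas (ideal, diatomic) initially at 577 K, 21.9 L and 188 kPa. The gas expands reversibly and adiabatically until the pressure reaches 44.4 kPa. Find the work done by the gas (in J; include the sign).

n = P₁V₁/(RT₁) = 188×21.9/(8.314×577) = 0.858 mol.
Adiabatic: T₂/T₁ = (P₂/P₁)^((γ−1)/γ) ⇒ T₂ = 577×(0.236)^0.286 = 382 K; V₂ = 61.4 L.
ΔU = nCvΔT = 0.858×20.8×(382−577) = -3480 J.
Q = 0 for an adiabatic process, so W = −ΔU = 3480 J.

3480 J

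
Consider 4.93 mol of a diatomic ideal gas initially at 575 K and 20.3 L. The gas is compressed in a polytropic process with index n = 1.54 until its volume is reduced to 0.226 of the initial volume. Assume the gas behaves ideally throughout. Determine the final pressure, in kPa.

P₁ = nRT₁/V₁ = 4.93×8.314×575/20.3 = 1160 kPa.
Polytropic n=1.54: T₂ = T₁(V₁/V₂)^(n−1) = 575×(4.42)^0.54 = 1280 K; P₂ = P₁(V₁/V₂)^n = 11500 kPa.

11500 kPa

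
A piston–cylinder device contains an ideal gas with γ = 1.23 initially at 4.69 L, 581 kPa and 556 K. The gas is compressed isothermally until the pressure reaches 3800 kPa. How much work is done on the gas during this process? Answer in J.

n = P₁V₁/(RT₁) = 581×4.69/(8.314×556) = 0.589 mol.
Isothermal: T stays 556 K; PV = const ⇒ V₂ = 0.717 L, P₂ = 3800 kPa.
W = nRT ln(V₂/V₁) = 0.589×8.314×556×ln(0.153) = -5120 J.
Work done on the gas = −W_by = 5120 J.

5120 J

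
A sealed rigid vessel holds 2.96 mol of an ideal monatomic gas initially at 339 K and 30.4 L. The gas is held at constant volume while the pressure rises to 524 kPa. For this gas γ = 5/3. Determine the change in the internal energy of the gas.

11400 J

P₁ = nRT₁/V₁ = 2.96×8.314×339/30.4 = 274 kPa.
Isochoric: V stays 30.4 L; P/T = const ⇒ T₂ = 647 K, P₂ = 524 kPa.
For an ideal gas ΔU = nCvΔT with Cv = (3/2)R = 12.5 J/(mol·K).
ΔU = 2.96×12.5×(647−339) = 11400 J.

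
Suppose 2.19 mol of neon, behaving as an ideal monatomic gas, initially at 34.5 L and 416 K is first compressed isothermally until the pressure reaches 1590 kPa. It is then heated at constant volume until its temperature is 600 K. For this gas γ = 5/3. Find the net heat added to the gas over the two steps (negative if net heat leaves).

-9970 J

P₁ = nRT₁/V₁ = 2.19×8.314×416/34.5 = 220 kPa.
Step 1 — Isothermal: T stays 416 K; PV = const ⇒ V₂ = 4.76 L, P₂ = 1590 kPa.
ΔU = 0 (ideal gas, T constant).
W = nRT ln(V₂/V₁) = 2.19×8.314×416×ln(0.138) = -15000 J.
Q = ΔU + W = -15000 J.
State after step 1: P = 1590 kPa, V = 4.76 L, T = 416 K.
Step 2 — Isochoric: V stays 4.76 L; P/T = const ⇒ T₂ = 600 K, P₂ = 2290 kPa.
W = 0 (no volume change).
ΔU = nCvΔT = 2.19×12.5×(600−416) = 5030 J.
Q = ΔU = 5030 J.
Net over both steps: W = -15000 J, Q = -9970 J, ΔU = 5030 J.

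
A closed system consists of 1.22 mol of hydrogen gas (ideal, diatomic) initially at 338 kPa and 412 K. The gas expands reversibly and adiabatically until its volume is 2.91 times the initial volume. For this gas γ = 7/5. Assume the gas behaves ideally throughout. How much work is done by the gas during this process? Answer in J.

V₁ = nRT₁/P₁ = 1.22×8.314×412/338 = 12.4 L.
Adiabatic: TV^(γ−1) = const ⇒ T₂ = 412×(0.344)^0.400 = 269 K; PV^γ = const ⇒ P₂ = 75.8 kPa.
ΔU = nCvΔT = 1.22×20.8×(269−412) = -3630 J.
Q = 0 for an adiabatic process, so W = −ΔU = 3630 J.

3630 J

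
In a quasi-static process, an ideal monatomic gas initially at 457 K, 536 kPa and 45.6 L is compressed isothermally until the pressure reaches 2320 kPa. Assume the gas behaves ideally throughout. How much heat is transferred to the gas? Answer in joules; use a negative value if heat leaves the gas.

-35800 J

n = P₁V₁/(RT₁) = 536×45.6/(8.314×457) = 6.43 mol.
Isothermal: T stays 457 K; PV = const ⇒ V₂ = 10.5 L, P₂ = 2320 kPa.
ΔU = 0 (ideal gas, T constant).
W = nRT ln(V₂/V₁) = 6.43×8.314×457×ln(0.231) = -35800 J.
Q = ΔU + W = -35800 J.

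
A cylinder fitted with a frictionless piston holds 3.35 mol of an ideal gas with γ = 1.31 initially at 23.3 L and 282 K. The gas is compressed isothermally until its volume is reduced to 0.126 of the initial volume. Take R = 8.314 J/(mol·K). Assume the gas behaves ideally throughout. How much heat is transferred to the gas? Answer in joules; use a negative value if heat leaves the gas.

-16300 J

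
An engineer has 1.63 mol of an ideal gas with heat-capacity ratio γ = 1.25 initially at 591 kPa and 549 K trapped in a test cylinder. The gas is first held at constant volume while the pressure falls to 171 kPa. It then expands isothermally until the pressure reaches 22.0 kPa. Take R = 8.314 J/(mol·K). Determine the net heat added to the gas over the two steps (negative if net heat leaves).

V₁ = nRT₁/P₁ = 1.63×8.314×549/591 = 12.6 L.
Step 1 — Isochoric: V stays 12.6 L; P/T = const ⇒ T₂ = 159 K, P₂ = 171 kPa.
W = 0 (no volume change).
ΔU = nCvΔT = 1.63×33.3×(159−549) = -21100 J.
Q = ΔU = -21100 J.
State after step 1: P = 171 kPa, V = 12.6 L, T = 159 K.
Step 2 — Isothermal: T stays 159 K; PV = const ⇒ V₂ = 97.8 L, P₂ = 22.0 kPa.
ΔU = 0 (ideal gas, T constant).
W = nRT ln(V₂/V₁) = 1.63×8.314×159×ln(7.77) = 4410 J.
Q = ΔU + W = 4410 J.
Net over both steps: W = 4410 J, Q = -16700 J, ΔU = -21100 J.

-16700 J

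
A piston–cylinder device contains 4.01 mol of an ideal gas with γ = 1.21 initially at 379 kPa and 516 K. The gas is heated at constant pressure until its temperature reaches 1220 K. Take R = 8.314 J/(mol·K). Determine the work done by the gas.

V₁ = nRT₁/P₁ = 4.01×8.314×516/379 = 45.4 L.
Isobaric: P stays 379 kPa; V/T = const ⇒ T₂ = 1220 K, V₂ = 107 L.
W = PΔV = 379×(107−45.4) kPa·L = 23500 J.

23500 J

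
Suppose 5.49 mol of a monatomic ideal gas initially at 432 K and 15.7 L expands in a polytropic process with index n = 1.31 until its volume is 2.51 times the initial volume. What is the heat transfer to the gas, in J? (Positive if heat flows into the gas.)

8450 J

P₁ = nRT₁/V₁ = 5.49×8.314×432/15.7 = 1260 kPa.
Polytropic n=1.31: T₂ = T₁(V₁/V₂)^(n−1) = 432×(0.398)^0.31 = 325 K; P₂ = P₁(V₁/V₂)^n = 376 kPa.
W = (P₁V₁−P₂V₂)/(n−1) = (1260×15.7−376×39.4)/0.31 = 15800 J.
ΔU = nCvΔT = 5.49×12.5×(325−432) = -7340 J.
Q = ΔU + W = 8450 J.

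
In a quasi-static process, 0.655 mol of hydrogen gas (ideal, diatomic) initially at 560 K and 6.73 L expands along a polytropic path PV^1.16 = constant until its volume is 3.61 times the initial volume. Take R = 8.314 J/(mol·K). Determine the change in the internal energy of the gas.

-1420 J

P₁ = nRT₁/V₁ = 0.655×8.314×560/6.73 = 453 kPa.
Polytropic n=1.16: T₂ = T₁(V₁/V₂)^(n−1) = 560×(0.277)^0.16 = 456 K; P₂ = P₁(V₁/V₂)^n = 102 kPa.
For an ideal gas ΔU = nCvΔT with Cv = (5/2)R = 20.8 J/(mol·K).
ΔU = 0.655×20.8×(456−560) = -1420 J.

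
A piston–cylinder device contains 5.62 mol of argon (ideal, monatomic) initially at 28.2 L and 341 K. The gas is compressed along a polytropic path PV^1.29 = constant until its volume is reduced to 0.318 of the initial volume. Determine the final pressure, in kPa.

P₁ = nRT₁/V₁ = 5.62×8.314×341/28.2 = 565 kPa.
Polytropic n=1.29: T₂ = T₁(V₁/V₂)^(n−1) = 341×(3.14)^0.29 = 475 K; P₂ = P₁(V₁/V₂)^n = 2480 kPa.

2480 kPa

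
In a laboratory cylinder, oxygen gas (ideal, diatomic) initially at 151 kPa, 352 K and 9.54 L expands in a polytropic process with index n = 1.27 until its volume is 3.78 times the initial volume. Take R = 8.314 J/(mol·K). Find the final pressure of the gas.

27.9 kPa

Polytropic n=1.27: T₂ = T₁(V₁/V₂)^(n−1) = 352×(0.265)^0.27 = 246 K; P₂ = P₁(V₁/V₂)^n = 27.9 kPa.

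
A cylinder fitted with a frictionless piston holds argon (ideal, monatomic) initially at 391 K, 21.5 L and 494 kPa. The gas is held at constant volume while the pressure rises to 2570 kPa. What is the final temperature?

2030 K

Isochoric: V stays 21.5 L; P/T = const ⇒ T₂ = 2030 K, P₂ = 2570 kPa.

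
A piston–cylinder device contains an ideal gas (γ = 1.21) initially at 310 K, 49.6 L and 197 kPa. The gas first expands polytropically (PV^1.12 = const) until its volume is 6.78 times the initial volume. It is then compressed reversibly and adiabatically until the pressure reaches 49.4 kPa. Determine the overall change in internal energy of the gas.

-4330 J

n = P₁V₁/(RT₁) = 197×49.6/(8.314×310) = 3.79 mol.
Step 1 — Polytropic n=1.12: T₂ = T₁(V₁/V₂)^(n−1) = 310×(0.147)^0.12 = 246 K; P₂ = P₁(V₁/V₂)^n = 23.1 kPa.
W = (P₁V₁−P₂V₂)/(n−1) = (197×49.6−23.1×336)/0.12 = 16700 J.
ΔU = nCvΔT = 3.79×39.6×(246−310) = -9550 J.
Q = ΔU + W = 7160 J.
State after step 1: P = 23.1 kPa, V = 336 L, T = 246 K.
Step 2 — Adiabatic: T₂/T₁ = (P₂/P₁)^((γ−1)/γ) ⇒ T₂ = 246×(2.14)^0.174 = 281 K; V₂ = 179 L.
ΔU = nCvΔT = 3.79×39.6×(281−246) = 5220 J.
Q = 0 for an adiabatic process, so W = −ΔU = -5220 J.
Net over both steps: W = 11500 J, Q = 7160 J, ΔU = -4330 J.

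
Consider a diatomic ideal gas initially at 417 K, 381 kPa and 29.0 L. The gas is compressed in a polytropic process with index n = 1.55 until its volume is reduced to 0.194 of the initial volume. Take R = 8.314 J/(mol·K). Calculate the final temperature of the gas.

Polytropic n=1.55: T₂ = T₁(V₁/V₂)^(n−1) = 417×(5.15)^0.55 = 1030 K; P₂ = P₁(V₁/V₂)^n = 4840 kPa.

1030 K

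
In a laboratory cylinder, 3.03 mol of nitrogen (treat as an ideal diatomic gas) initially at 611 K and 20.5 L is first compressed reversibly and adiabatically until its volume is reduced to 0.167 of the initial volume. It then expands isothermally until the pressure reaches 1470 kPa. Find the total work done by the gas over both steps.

P₁ = nRT₁/V₁ = 3.03×8.314×611/20.5 = 751 kPa.
Step 1 — Adiabatic: TV^(γ−1) = const ⇒ T₂ = 611×(5.99)^0.400 = 1250 K; PV^γ = const ⇒ P₂ = 9200 kPa.
ΔU = nCvΔT = 3.03×20.8×(1250−611) = 40300 J.
Q = 0 for an adiabatic process, so W = −ΔU = -40300 J.
State after step 1: P = 9200 kPa, V = 3.42 L, T = 1250 K.
Step 2 — Isothermal: T stays 1250 K; PV = const ⇒ V₂ = 21.4 L, P₂ = 1470 kPa.
ΔU = 0 (ideal gas, T constant).
W = nRT ln(V₂/V₁) = 3.03×8.314×1250×ln(6.26) = 57800 J.
Q = ΔU + W = 57800 J.
Net over both steps: W = 17500 J, Q = 57800 J, ΔU = 40300 J.

17500 J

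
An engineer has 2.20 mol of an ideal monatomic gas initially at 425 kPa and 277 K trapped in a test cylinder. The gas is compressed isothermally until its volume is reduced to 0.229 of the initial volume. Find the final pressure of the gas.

V₁ = nRT₁/P₁ = 2.20×8.314×277/425 = 11.9 L.
Isothermal: T stays 277 K; PV = const ⇒ V₂ = 2.73 L, P₂ = 1860 kPa.

1860 kPa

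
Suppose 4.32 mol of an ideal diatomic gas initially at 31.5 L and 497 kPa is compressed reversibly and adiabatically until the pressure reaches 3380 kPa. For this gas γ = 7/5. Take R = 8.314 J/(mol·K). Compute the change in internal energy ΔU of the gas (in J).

28500 J

T₁ = P₁V₁/(nR) = 497×31.5/(4.32×8.314) = 436 K.
Adiabatic: T₂/T₁ = (P₂/P₁)^((γ−1)/γ) ⇒ T₂ = 436×(6.80)^0.286 = 754 K; V₂ = 8.01 L.
For an ideal gas ΔU = nCvΔT with Cv = (5/2)R = 20.8 J/(mol·K).
ΔU = 4.32×20.8×(754−436) = 28500 J.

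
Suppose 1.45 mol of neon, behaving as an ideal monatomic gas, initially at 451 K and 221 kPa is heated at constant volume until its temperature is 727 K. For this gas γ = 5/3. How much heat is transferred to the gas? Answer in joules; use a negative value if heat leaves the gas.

4990 J

V₁ = nRT₁/P₁ = 1.45×8.314×451/221 = 24.6 L.
Isochoric: V stays 24.6 L; P/T = const ⇒ T₂ = 727 K, P₂ = 356 kPa.
W = 0 (no volume change).
ΔU = nCvΔT = 1.45×12.5×(727−451) = 4990 J.
Q = ΔU = 4990 J.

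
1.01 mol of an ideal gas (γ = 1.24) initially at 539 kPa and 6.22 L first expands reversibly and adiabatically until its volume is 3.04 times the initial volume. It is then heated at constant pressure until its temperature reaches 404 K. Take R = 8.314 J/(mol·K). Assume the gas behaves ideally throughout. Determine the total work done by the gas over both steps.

4100 J

T₁ = P₁V₁/(nR) = 539×6.22/(1.01×8.314) = 399 K.
Step 1 — Adiabatic: TV^(γ−1) = const ⇒ T₂ = 399×(0.329)^0.240 = 306 K; PV^γ = const ⇒ P₂ = 136 kPa.
ΔU = nCvΔT = 1.01×34.6×(306−399) = -3270 J.
Q = 0 for an adiabatic process, so W = −ΔU = 3270 J.
State after step 1: P = 136 kPa, V = 18.9 L, T = 306 K.
Step 2 — Isobaric: P stays 136 kPa; V/T = const ⇒ T₂ = 404 K, V₂ = 25.0 L.
W = PΔV = 136×(25.0−18.9) kPa·L = 825 J.
ΔU = nCvΔT = 1.01×34.6×(404−306) = 3440 J.
Q = ΔU + W = nCpΔT = 4260 J.
Net over both steps: W = 4100 J, Q = 4260 J, ΔU = 166 J.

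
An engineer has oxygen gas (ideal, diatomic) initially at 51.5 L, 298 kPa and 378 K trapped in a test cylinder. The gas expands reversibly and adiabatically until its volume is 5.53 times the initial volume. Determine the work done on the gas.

n = P₁V₁/(RT₁) = 298×51.5/(8.314×378) = 4.88 mol.
Adiabatic: TV^(γ−1) = const ⇒ T₂ = 378×(0.181)^0.400 = 191 K; PV^γ = const ⇒ P₂ = 27.2 kPa.
ΔU = nCvΔT = 4.88×20.8×(191−378) = -19000 J.
Q = 0 for an adiabatic process, so W = −ΔU = 19000 J.
Work done on the gas = −W_by = -19000 J.

-19000 J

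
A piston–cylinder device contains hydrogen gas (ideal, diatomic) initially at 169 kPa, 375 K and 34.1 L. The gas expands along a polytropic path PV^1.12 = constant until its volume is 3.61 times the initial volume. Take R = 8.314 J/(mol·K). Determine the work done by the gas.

n = P₁V₁/(RT₁) = 169×34.1/(8.314×375) = 1.85 mol.
Polytropic n=1.12: T₂ = T₁(V₁/V₂)^(n−1) = 375×(0.277)^0.12 = 321 K; P₂ = P₁(V₁/V₂)^n = 40.1 kPa.
W = (P₁V₁−P₂V₂)/(n−1) = (169×34.1−40.1×123)/0.12 = 6860 J.

6860 J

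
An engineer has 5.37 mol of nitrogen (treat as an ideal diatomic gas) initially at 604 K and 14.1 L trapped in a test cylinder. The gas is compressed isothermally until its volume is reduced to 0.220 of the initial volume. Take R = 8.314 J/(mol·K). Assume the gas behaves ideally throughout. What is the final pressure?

P₁ = nRT₁/V₁ = 5.37×8.314×604/14.1 = 1910 kPa.
Isothermal: T stays 604 K; PV = const ⇒ V₂ = 3.10 L, P₂ = 8690 kPa.

8690 kPa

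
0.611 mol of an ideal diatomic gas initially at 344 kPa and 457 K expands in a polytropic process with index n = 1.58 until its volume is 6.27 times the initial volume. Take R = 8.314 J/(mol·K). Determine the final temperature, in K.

158 K

V₁ = nRT₁/P₁ = 0.611×8.314×457/344 = 6.75 L.
Polytropic n=1.58: T₂ = T₁(V₁/V₂)^(n−1) = 457×(0.159)^0.58 = 158 K; P₂ = P₁(V₁/V₂)^n = 18.9 kPa.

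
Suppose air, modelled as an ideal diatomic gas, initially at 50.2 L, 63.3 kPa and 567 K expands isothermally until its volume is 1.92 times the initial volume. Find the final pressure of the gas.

33.0 kPa

Isothermal: T stays 567 K; PV = const ⇒ V₂ = 96.4 L, P₂ = 33.0 kPa.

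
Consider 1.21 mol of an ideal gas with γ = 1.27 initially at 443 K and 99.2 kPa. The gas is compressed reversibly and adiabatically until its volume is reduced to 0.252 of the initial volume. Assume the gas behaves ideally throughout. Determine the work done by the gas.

-7440 J

V₁ = nRT₁/P₁ = 1.21×8.314×443/99.2 = 44.9 L.
Adiabatic: TV^(γ−1) = const ⇒ T₂ = 443×(3.97)^0.270 = 643 K; PV^γ = const ⇒ P₂ = 571 kPa.
ΔU = nCvΔT = 1.21×30.8×(643−443) = 7440 J.
Q = 0 for an adiabatic process, so W = −ΔU = -7440 J.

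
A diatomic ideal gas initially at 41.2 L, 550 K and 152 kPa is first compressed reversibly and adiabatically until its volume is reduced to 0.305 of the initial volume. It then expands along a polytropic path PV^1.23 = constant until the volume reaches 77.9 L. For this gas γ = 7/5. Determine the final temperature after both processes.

n = P₁V₁/(RT₁) = 152×41.2/(8.314×550) = 1.37 mol.
Step 1 — Adiabatic: TV^(γ−1) = const ⇒ T₂ = 550×(3.28)^0.400 = 884 K; PV^γ = const ⇒ P₂ = 801 kPa.
ΔU = nCvΔT = 1.37×20.8×(884−550) = 9520 J.
Q = 0 for an adiabatic process, so W = −ΔU = -9520 J.
State after step 1: P = 801 kPa, V = 12.6 L, T = 884 K.
Step 2 — Polytropic n=1.23: T₂ = T₁(V₁/V₂)^(n−1) = 884×(0.161)^0.23 = 581 K; P₂ = P₁(V₁/V₂)^n = 85.0 kPa.
W = (P₁V₁−P₂V₂)/(n−1) = (801×12.6−85.0×77.9)/0.23 = 15000 J.
ΔU = nCvΔT = 1.37×20.8×(581−884) = -8630 J.
Q = ΔU + W = 6380 J.
Net over both steps: W = 5490 J, Q = 6380 J, ΔU = 891 J.

581 K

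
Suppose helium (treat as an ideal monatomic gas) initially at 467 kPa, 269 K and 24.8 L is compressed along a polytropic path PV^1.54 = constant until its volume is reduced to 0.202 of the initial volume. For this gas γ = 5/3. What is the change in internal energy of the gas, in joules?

n = P₁V₁/(RT₁) = 467×24.8/(8.314×269) = 5.18 mol.
Polytropic n=1.54: T₂ = T₁(V₁/V₂)^(n−1) = 269×(4.95)^0.54 = 638 K; P₂ = P₁(V₁/V₂)^n = 5480 kPa.
For an ideal gas ΔU = nCvΔT with Cv = (3/2)R = 12.5 J/(mol·K).
ΔU = 5.18×12.5×(638−269) = 23800 J.

23800 J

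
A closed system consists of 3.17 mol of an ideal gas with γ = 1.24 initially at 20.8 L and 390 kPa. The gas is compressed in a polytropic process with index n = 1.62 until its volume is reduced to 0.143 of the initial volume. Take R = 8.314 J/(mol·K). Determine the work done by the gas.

-30600 J

T₁ = P₁V₁/(nR) = 390×20.8/(3.17×8.314) = 308 K.
Polytropic n=1.62: T₂ = T₁(V₁/V₂)^(n−1) = 308×(6.99)^0.62 = 1030 K; P₂ = P₁(V₁/V₂)^n = 9110 kPa.
W = (P₁V₁−P₂V₂)/(n−1) = (390×20.8−9110×2.97)/0.62 = -30600 J.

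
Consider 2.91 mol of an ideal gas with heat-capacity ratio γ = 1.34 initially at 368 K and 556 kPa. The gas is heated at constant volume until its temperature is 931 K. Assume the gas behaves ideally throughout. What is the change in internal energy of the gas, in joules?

40100 J

V₁ = nRT₁/P₁ = 2.91×8.314×368/556 = 16.0 L.
Isochoric: V stays 16.0 L; P/T = const ⇒ T₂ = 931 K, P₂ = 1410 kPa.
For an ideal gas ΔU = nCvΔT with Cv = R/(γ−1) = 24.5 J/(mol·K).
ΔU = 2.91×24.5×(931−368) = 40100 J.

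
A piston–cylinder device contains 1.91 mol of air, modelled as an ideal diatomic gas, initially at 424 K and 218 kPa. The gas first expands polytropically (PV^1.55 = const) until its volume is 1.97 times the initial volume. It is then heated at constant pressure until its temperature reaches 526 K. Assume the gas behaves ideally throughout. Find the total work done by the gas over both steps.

V₁ = nRT₁/P₁ = 1.91×8.314×424/218 = 30.9 L.
Step 1 — Polytropic n=1.55: T₂ = T₁(V₁/V₂)^(n−1) = 424×(0.508)^0.55 = 292 K; P₂ = P₁(V₁/V₂)^n = 76.2 kPa.
W = (P₁V₁−P₂V₂)/(n−1) = (218×30.9−76.2×60.8)/0.55 = 3810 J.
ΔU = nCvΔT = 1.91×20.8×(292−424) = -5240 J.
Q = ΔU + W = -1430 J.
State after step 1: P = 76.2 kPa, V = 60.8 L, T = 292 K.
Step 2 — Isobaric: P stays 76.2 kPa; V/T = const ⇒ T₂ = 526 K, V₂ = 110 L.
W = PΔV = 76.2×(110−60.8) kPa·L = 3720 J.
ΔU = nCvΔT = 1.91×20.8×(526−292) = 9290 J.
Q = ΔU + W = nCpΔT = 13000 J.
Net over both steps: W = 7530 J, Q = 11600 J, ΔU = 4050 J.

7530 J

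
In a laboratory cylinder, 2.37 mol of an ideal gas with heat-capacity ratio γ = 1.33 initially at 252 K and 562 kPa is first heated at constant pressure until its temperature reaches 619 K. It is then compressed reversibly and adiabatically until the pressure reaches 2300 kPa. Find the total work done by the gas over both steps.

-8240 J

V₁ = nRT₁/P₁ = 2.37×8.314×252/562 = 8.84 L.
Step 1 — Isobaric: P stays 562 kPa; V/T = const ⇒ T₂ = 619 K, V₂ = 21.7 L.
W = PΔV = 562×(21.7−8.84) kPa·L = 7230 J.
ΔU = nCvΔT = 2.37×25.2×(619−252) = 21900 J.
Q = ΔU + W = nCpΔT = 29100 J.
State after step 1: P = 562 kPa, V = 21.7 L, T = 619 K.
Step 2 — Adiabatic: T₂/T₁ = (P₂/P₁)^((γ−1)/γ) ⇒ T₂ = 619×(4.09)^0.248 = 878 K; V₂ = 7.52 L.
ΔU = nCvΔT = 2.37×25.2×(878−619) = 15500 J.
Q = 0 for an adiabatic process, so W = −ΔU = -15500 J.
Net over both steps: W = -8240 J, Q = 29100 J, ΔU = 37400 J.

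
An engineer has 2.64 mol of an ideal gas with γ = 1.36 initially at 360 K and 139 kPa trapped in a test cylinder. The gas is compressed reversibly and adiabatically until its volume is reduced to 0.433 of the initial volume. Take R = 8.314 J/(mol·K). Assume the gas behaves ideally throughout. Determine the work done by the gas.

V₁ = nRT₁/P₁ = 2.64×8.314×360/139 = 56.8 L.
Adiabatic: TV^(γ−1) = const ⇒ T₂ = 360×(2.31)^0.360 = 487 K; PV^γ = const ⇒ P₂ = 434 kPa.
ΔU = nCvΔT = 2.64×23.1×(487−360) = 7720 J.
Q = 0 for an adiabatic process, so W = −ΔU = -7720 J.

-7720 J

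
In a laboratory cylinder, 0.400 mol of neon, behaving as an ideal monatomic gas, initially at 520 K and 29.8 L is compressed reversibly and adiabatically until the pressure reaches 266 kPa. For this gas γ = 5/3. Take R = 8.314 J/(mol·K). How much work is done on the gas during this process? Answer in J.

P₁ = nRT₁/V₁ = 0.400×8.314×520/29.8 = 58.0 kPa.
Adiabatic: T₂/T₁ = (P₂/P₁)^((γ−1)/γ) ⇒ T₂ = 520×(4.58)^0.400 = 956 K; V₂ = 12.0 L.
ΔU = nCvΔT = 0.400×12.5×(956−520) = 2180 J.
Q = 0 for an adiabatic process, so W = −ΔU = -2180 J.
Work done on the gas = −W_by = 2180 J.

2180 J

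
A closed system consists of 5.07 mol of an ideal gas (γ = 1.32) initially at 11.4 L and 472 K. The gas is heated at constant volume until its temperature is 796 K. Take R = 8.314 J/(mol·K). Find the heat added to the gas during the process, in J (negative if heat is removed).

42700 J

P₁ = nRT₁/V₁ = 5.07×8.314×472/11.4 = 1750 kPa.
Isochoric: V stays 11.4 L; P/T = const ⇒ T₂ = 796 K, P₂ = 2940 kPa.
W = 0 (no volume change).
ΔU = nCvΔT = 5.07×26.0×(796−472) = 42700 J.
Q = ΔU = 42700 J.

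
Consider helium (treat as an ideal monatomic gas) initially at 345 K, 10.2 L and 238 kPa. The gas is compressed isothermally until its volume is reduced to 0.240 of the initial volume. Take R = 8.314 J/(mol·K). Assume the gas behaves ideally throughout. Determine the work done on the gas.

3460 J

n = P₁V₁/(RT₁) = 238×10.2/(8.314×345) = 0.846 mol.
Isothermal: T stays 345 K; PV = const ⇒ V₂ = 2.45 L, P₂ = 992 kPa.
W = nRT ln(V₂/V₁) = 0.846×8.314×345×ln(0.240) = -3460 J.
Work done on the gas = −W_by = 3460 J.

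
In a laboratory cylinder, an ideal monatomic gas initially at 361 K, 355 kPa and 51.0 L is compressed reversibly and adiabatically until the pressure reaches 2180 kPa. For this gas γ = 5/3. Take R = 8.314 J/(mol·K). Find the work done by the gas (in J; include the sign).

n = P₁V₁/(RT₁) = 355×51.0/(8.314×361) = 6.03 mol.
Adiabatic: T₂/T₁ = (P₂/P₁)^((γ−1)/γ) ⇒ T₂ = 361×(6.14)^0.400 = 746 K; V₂ = 17.2 L.
ΔU = nCvΔT = 6.03×12.5×(746−361) = 29000 J.
Q = 0 for an adiabatic process, so W = −ΔU = -29000 J.

-29000 J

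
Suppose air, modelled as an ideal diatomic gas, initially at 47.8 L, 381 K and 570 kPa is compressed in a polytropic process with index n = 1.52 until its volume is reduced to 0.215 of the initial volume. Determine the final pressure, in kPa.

5900 kPa

Polytropic n=1.52: T₂ = T₁(V₁/V₂)^(n−1) = 381×(4.65)^0.52 = 847 K; P₂ = P₁(V₁/V₂)^n = 5900 kPa.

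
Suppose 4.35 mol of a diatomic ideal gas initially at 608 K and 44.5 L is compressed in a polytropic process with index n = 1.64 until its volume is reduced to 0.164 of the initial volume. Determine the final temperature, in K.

1930 K

P₁ = nRT₁/V₁ = 4.35×8.314×608/44.5 = 494 kPa.
Polytropic n=1.64: T₂ = T₁(V₁/V₂)^(n−1) = 608×(6.10)^0.64 = 1930 K; P₂ = P₁(V₁/V₂)^n = 9580 kPa.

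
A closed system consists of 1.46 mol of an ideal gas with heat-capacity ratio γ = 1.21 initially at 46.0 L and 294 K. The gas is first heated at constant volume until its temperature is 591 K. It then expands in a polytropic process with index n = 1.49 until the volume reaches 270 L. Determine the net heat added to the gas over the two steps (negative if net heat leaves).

5850 J

P₁ = nRT₁/V₁ = 1.46×8.314×294/46.0 = 77.6 kPa.
Step 1 — Isochoric: V stays 46.0 L; P/T = const ⇒ T₂ = 591 K, P₂ = 156 kPa.
W = 0 (no volume change).
ΔU = nCvΔT = 1.46×39.6×(591−294) = 17200 J.
Q = ΔU = 17200 J.
State after step 1: P = 156 kPa, V = 46.0 L, T = 591 K.
Step 2 — Polytropic n=1.49: T₂ = T₁(V₁/V₂)^(n−1) = 591×(0.170)^0.49 = 248 K; P₂ = P₁(V₁/V₂)^n = 11.2 kPa.
W = (P₁V₁−P₂V₂)/(n−1) = (156×46.0−11.2×270)/0.49 = 8490 J.
ΔU = nCvΔT = 1.46×39.6×(248−591) = -19800 J.
Q = ΔU + W = -11300 J.
Net over both steps: W = 8490 J, Q = 5850 J, ΔU = -2640 J.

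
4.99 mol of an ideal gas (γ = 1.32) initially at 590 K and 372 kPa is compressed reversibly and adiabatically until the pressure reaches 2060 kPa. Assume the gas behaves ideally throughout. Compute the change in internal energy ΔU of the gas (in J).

V₁ = nRT₁/P₁ = 4.99×8.314×590/372 = 65.8 L.
Adiabatic: T₂/T₁ = (P₂/P₁)^((γ−1)/γ) ⇒ T₂ = 590×(5.54)^0.242 = 893 K; V₂ = 18.0 L.
For an ideal gas ΔU = nCvΔT with Cv = R/(γ−1) = 26.0 J/(mol·K).
ΔU = 4.99×26.0×(893−590) = 39300 J.

39300 J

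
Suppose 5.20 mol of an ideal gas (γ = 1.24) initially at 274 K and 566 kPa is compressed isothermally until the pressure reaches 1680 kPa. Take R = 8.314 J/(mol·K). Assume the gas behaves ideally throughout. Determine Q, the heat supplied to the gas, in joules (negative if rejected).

V₁ = nRT₁/P₁ = 5.20×8.314×274/566 = 20.9 L.
Isothermal: T stays 274 K; PV = const ⇒ V₂ = 7.05 L, P₂ = 1680 kPa.
ΔU = 0 (ideal gas, T constant).
W = nRT ln(V₂/V₁) = 5.20×8.314×274×ln(0.337) = -12900 J.
Q = ΔU + W = -12900 J.

-12900 J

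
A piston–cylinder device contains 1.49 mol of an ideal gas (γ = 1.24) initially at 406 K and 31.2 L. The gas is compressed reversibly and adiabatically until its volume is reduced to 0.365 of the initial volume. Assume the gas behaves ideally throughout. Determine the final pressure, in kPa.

563 kPa

P₁ = nRT₁/V₁ = 1.49×8.314×406/31.2 = 161 kPa.
Adiabatic: TV^(γ−1) = const ⇒ T₂ = 406×(2.74)^0.240 = 517 K; PV^γ = const ⇒ P₂ = 563 kPa.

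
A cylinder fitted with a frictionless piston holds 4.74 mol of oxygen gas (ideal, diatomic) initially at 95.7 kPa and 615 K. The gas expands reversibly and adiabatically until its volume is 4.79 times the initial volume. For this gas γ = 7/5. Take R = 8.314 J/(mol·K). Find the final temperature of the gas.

329 K

V₁ = nRT₁/P₁ = 4.74×8.314×615/95.7 = 253 L.
Adiabatic: TV^(γ−1) = const ⇒ T₂ = 615×(0.209)^0.400 = 329 K; PV^γ = const ⇒ P₂ = 10.7 kPa.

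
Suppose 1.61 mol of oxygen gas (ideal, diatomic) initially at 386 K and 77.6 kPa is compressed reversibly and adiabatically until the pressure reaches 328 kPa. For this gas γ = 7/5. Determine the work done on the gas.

6580 J

V₁ = nRT₁/P₁ = 1.61×8.314×386/77.6 = 66.6 L.
Adiabatic: T₂/T₁ = (P₂/P₁)^((γ−1)/γ) ⇒ T₂ = 386×(4.23)^0.286 = 583 K; V₂ = 23.8 L.
ΔU = nCvΔT = 1.61×20.8×(583−386) = 6580 J.
Q = 0 for an adiabatic process, so W = −ΔU = -6580 J.
Work done on the gas = −W_by = 6580 J.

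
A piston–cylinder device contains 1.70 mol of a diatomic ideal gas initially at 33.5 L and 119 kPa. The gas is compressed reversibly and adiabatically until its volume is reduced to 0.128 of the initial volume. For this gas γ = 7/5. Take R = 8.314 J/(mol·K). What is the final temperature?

T₁ = P₁V₁/(nR) = 119×33.5/(1.70×8.314) = 282 K.
Adiabatic: TV^(γ−1) = const ⇒ T₂ = 282×(7.81)^0.400 = 642 K; PV^γ = const ⇒ P₂ = 2120 kPa.

642 K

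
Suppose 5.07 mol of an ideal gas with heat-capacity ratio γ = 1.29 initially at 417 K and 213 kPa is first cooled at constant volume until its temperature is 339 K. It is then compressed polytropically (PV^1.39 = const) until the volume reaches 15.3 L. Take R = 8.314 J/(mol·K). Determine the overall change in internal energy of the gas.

V₁ = nRT₁/P₁ = 5.07×8.314×417/213 = 82.5 L.
Step 1 — Isochoric: V stays 82.5 L; P/T = const ⇒ T₂ = 339 K, P₂ = 173 kPa.
W = 0 (no volume change).
ΔU = nCvΔT = 5.07×28.7×(339−417) = -11300 J.
Q = ΔU = -11300 J.
State after step 1: P = 173 kPa, V = 82.5 L, T = 339 K.
Step 2 — Polytropic n=1.39: T₂ = T₁(V₁/V₂)^(n−1) = 339×(5.39)^0.39 = 654 K; P₂ = P₁(V₁/V₂)^n = 1800 kPa.
W = (P₁V₁−P₂V₂)/(n−1) = (173×82.5−1800×15.3)/0.39 = -34100 J.
ΔU = nCvΔT = 5.07×28.7×(654−339) = 45800 J.
Q = ΔU + W = 11700 J.
Net over both steps: W = -34100 J, Q = 406 J, ΔU = 34500 J.

34500 J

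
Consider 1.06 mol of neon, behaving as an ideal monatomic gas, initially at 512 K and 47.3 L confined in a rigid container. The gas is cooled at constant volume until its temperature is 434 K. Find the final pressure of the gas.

80.9 kPa

P₁ = nRT₁/V₁ = 1.06×8.314×512/47.3 = 95.4 kPa.
Isochoric: V stays 47.3 L; P/T = const ⇒ T₂ = 434 K, P₂ = 80.9 kPa.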